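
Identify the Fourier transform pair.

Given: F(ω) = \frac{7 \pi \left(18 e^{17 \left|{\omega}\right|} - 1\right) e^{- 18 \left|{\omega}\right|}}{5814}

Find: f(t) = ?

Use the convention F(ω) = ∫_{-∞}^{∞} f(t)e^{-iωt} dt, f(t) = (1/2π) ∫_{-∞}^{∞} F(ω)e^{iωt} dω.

f(t) = \frac{7}{\left(t^{2} + 1\right) \left(t^{2} + 324\right)}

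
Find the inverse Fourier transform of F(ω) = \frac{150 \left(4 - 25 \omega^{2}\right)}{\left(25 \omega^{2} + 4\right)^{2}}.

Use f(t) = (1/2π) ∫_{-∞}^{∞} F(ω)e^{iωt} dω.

f(t) = 3 e^{- \frac{2 \left|{t}\right|}{5}} \left|{t}\right|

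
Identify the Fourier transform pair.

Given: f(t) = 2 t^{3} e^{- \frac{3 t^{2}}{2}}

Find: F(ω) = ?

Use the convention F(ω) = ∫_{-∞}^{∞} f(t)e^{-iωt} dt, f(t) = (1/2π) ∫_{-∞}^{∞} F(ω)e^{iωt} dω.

F(ω) = \frac{2 \sqrt{6} i \sqrt{\pi} \omega \left(\omega^{2} - 9\right) e^{- \frac{\omega^{2}}{6}}}{81}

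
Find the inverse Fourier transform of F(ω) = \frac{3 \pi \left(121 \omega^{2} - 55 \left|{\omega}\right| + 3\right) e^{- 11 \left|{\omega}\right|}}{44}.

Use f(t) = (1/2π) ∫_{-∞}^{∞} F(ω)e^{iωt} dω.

f(t) = \frac{6 t^{4}}{\left(t^{2} + 121\right)^{3}}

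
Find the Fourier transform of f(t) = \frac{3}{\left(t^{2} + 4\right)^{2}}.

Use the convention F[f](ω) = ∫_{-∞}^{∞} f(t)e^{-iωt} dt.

F(ω) = \frac{3 \pi \left(2 \left|{\omega}\right| + 1\right) e^{- 2 \left|{\omega}\right|}}{16}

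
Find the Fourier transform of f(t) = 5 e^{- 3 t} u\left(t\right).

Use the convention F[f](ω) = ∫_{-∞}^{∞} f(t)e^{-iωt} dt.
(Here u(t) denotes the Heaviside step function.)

F(ω) = \frac{5}{i \omega + 3}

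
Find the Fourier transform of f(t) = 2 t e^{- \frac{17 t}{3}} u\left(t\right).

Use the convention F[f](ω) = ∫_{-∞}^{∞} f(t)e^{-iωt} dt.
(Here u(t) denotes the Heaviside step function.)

F(ω) = \frac{18}{\left(3 i \omega + 17\right)^{2}}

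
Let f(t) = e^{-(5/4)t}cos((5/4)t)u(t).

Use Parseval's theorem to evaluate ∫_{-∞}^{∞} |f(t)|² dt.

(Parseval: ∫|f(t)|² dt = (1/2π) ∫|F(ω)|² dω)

∫|f(t)|² dt = \frac{3}{10}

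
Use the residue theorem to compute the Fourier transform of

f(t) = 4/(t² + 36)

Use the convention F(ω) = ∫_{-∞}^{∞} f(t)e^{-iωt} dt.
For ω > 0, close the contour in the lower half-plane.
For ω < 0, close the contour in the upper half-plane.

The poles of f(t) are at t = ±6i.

Let g(z) = f(z)e^{-iωz}; for large |z| the factor e^{-iωz} decays in the lower half-plane when ω > 0 and in the upper half-plane when ω < 0.

Case ω > 0 (lower half-plane, clockwise contour ⇒ F(ω) = -2πi·ΣRes):
  Res_{z = - 6 i} g(z) = \frac{i e^{- 6 \omega}}{3}
  F(ω) = -2πi·ΣRes = \frac{2 \pi e^{- 6 \omega}}{3}

Case ω < 0 (upper half-plane, counterclockwise contour ⇒ F(ω) = +2πi·ΣRes):
  Res_{z = 6 i} g(z) = - \frac{i e^{6 \omega}}{3}
  F(ω) = 2πi·ΣRes = \frac{2 \pi e^{6 \omega}}{3}

Both cases combine into a single formula in |ω|:

F(ω) = \frac{2 \pi e^{- 6 \left|{\omega}\right|}}{3}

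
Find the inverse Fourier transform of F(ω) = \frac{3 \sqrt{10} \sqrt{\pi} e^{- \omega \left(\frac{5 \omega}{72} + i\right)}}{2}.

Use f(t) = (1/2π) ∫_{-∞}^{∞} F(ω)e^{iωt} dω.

f(t) = 9 e^{- \frac{18 \left(t - 1\right)^{2}}{5}}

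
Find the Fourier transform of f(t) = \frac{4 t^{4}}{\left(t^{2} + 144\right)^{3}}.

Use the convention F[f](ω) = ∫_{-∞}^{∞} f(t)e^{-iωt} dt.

F(ω) = \frac{\pi \left(48 \omega^{2} - 20 \left|{\omega}\right| + 1\right) e^{- 12 \left|{\omega}\right|}}{8}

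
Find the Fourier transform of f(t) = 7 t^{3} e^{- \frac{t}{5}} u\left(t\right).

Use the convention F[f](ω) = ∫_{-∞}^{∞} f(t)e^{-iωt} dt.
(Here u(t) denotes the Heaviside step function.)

F(ω) = \frac{26250}{\left(5 i \omega + 1\right)^{4}}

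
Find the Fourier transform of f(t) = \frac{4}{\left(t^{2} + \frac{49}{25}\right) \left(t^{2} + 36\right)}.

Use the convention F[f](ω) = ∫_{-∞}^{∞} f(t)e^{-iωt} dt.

F(ω) = - \frac{50 \pi e^{- 6 \left|{\omega}\right|}}{2553} + \frac{500 \pi e^{- \frac{7 \left|{\omega}\right|}{5}}}{5957}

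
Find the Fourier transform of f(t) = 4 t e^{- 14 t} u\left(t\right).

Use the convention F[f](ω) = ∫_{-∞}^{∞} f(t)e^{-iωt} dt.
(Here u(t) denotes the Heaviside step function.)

F(ω) = \frac{4}{\left(i \omega + 14\right)^{2}}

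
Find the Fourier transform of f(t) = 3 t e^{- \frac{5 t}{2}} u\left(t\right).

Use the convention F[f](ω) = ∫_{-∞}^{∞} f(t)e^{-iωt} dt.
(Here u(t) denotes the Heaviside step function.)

F(ω) = \frac{12}{\left(2 i \omega + 5\right)^{2}}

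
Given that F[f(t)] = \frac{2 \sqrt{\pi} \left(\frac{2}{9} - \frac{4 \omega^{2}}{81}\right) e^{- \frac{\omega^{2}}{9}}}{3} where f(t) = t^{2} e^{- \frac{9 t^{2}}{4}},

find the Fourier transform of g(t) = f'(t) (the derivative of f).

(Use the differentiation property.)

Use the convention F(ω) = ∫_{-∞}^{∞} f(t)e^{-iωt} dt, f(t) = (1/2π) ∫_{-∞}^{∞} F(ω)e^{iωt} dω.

F[g](ω) = \frac{4 i \sqrt{\pi} \omega \left(9 - 2 \omega^{2}\right) e^{- \frac{\omega^{2}}{9}}}{243}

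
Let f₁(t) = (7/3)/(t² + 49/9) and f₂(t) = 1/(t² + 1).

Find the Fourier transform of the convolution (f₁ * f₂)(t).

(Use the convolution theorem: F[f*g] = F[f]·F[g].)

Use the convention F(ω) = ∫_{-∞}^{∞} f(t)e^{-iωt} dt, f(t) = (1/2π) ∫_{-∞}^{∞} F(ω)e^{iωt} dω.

F[f₁*f₂](ω) = \pi^{2} e^{- \frac{10 \left|{\omega}\right|}{3}}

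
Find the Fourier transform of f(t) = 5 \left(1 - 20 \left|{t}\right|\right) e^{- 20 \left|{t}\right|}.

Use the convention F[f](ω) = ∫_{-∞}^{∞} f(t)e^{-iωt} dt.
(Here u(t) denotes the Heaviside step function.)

F(ω) = \frac{400 \omega^{2}}{\left(\omega^{2} + 400\right)^{2}}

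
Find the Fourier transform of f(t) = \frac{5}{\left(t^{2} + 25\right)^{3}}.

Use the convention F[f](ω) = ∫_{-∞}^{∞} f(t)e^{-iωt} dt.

F(ω) = \frac{\pi \left(25 \omega^{2} + 15 \left|{\omega}\right| + 3\right) e^{- 5 \left|{\omega}\right|}}{5000}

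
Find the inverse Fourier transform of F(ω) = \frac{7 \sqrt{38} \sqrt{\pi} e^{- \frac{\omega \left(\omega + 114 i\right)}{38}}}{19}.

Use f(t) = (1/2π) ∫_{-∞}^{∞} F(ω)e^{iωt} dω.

f(t) = 7 e^{- \frac{19 \left(t - 3\right)^{2}}{2}}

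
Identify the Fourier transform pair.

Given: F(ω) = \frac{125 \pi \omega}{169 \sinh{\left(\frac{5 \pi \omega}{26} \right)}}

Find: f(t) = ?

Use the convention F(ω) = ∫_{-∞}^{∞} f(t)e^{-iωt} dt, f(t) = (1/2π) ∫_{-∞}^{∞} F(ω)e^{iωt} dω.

f(t) = \frac{5}{\cosh^{2}{\left(\frac{13 t}{5} \right)}}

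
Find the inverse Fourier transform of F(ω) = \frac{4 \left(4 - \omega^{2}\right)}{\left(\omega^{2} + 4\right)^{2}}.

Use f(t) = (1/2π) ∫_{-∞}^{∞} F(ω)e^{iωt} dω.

f(t) = 2 e^{- 2 \left|{t}\right|} \left|{t}\right|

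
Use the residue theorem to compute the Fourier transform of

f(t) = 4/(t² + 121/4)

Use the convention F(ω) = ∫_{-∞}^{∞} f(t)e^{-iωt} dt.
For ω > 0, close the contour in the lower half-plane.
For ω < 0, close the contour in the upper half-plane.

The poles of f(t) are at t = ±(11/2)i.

Let g(z) = f(z)e^{-iωz}; for large |z| the factor e^{-iωz} decays in the lower half-plane when ω > 0 and in the upper half-plane when ω < 0.

Case ω > 0 (lower half-plane, clockwise contour ⇒ F(ω) = -2πi·ΣRes):
  Res_{z = - \frac{11 i}{2}} g(z) = \frac{4 i e^{- \frac{11 \omega}{2}}}{11}
  F(ω) = -2πi·ΣRes = \frac{8 \pi e^{- \frac{11 \omega}{2}}}{11}

Case ω < 0 (upper half-plane, counterclockwise contour ⇒ F(ω) = +2πi·ΣRes):
  Res_{z = \frac{11 i}{2}} g(z) = - \frac{4 i e^{\frac{11 \omega}{2}}}{11}
  F(ω) = 2πi·ΣRes = \frac{8 \pi e^{\frac{11 \omega}{2}}}{11}

Both cases combine into a single formula in |ω|:

F(ω) = \frac{8 \pi e^{- \frac{11 \left|{\omega}\right|}{2}}}{11}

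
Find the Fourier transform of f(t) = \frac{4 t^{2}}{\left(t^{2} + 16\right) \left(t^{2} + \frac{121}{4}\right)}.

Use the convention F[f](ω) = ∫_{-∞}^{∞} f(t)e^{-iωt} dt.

F(ω) = - \frac{64 \pi e^{- 4 \left|{\omega}\right|}}{57} + \frac{88 \pi e^{- \frac{11 \left|{\omega}\right|}{2}}}{57}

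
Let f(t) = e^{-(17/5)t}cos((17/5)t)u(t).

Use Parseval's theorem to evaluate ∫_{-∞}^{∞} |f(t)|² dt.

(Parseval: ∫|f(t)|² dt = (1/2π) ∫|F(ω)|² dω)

∫|f(t)|² dt = \frac{15}{136}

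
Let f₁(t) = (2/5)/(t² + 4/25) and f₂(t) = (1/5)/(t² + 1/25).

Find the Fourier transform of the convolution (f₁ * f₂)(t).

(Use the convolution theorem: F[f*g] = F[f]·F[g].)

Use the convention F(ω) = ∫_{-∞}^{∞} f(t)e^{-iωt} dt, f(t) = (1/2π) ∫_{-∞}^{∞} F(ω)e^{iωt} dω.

F[f₁*f₂](ω) = \pi^{2} e^{- \frac{3 \left|{\omega}\right|}{5}}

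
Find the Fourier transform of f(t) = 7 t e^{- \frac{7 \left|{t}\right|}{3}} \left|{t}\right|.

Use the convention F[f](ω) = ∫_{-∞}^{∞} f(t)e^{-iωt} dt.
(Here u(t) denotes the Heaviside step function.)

F(ω) = \frac{6804 i \omega \left(3 \omega^{2} - 49\right)}{\left(9 \omega^{2} + 49\right)^{3}}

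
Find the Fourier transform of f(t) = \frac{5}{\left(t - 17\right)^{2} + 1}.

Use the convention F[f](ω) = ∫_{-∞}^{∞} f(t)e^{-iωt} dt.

F(ω) = 5 \pi e^{- 17 i \omega - \left|{\omega}\right|}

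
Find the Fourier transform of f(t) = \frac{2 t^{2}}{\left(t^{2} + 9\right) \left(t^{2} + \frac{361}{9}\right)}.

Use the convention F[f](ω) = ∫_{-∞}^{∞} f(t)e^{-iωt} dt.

F(ω) = - \frac{27 \pi e^{- 3 \left|{\omega}\right|}}{140} + \frac{57 \pi e^{- \frac{19 \left|{\omega}\right|}{3}}}{140}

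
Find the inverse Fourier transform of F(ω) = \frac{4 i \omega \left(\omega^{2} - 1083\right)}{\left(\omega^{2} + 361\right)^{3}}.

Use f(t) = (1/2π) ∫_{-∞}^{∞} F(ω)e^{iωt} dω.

f(t) = t e^{- 19 \left|{t}\right|} \left|{t}\right|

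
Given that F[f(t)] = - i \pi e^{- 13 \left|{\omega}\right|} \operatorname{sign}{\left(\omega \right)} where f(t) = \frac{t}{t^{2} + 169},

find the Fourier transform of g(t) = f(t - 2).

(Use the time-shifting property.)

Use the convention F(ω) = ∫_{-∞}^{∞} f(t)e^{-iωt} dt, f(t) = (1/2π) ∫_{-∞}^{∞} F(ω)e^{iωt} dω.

F[g](ω) = - i \pi e^{- 2 i \omega} e^{- 13 \left|{\omega}\right|} \operatorname{sign}{\left(\omega \right)}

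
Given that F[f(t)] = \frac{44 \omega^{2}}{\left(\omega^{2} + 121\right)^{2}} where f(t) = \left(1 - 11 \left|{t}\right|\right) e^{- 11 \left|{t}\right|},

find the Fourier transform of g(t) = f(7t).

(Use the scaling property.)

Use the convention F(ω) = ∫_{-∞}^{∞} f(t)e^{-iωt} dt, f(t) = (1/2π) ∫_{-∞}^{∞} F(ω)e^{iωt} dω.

F[g](ω) = \frac{308 \omega^{2}}{\left(\omega^{2} + 5929\right)^{2}}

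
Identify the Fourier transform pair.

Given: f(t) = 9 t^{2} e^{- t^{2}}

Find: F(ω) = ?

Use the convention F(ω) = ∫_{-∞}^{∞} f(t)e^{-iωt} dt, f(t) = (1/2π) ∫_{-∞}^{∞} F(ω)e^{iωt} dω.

F(ω) = \frac{9 \sqrt{\pi} \left(2 - \omega^{2}\right) e^{- \frac{\omega^{2}}{4}}}{4}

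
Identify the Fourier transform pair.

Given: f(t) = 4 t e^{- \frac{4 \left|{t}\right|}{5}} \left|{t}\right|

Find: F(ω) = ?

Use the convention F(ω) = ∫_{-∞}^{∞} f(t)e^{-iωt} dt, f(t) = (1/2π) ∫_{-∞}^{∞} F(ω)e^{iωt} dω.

F(ω) = \frac{10000 i \omega \left(25 \omega^{2} - 48\right)}{\left(25 \omega^{2} + 16\right)^{3}}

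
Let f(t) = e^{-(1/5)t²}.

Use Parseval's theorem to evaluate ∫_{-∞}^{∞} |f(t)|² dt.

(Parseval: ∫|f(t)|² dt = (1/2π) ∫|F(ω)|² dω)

∫|f(t)|² dt = \frac{\sqrt{10} \sqrt{\pi}}{2}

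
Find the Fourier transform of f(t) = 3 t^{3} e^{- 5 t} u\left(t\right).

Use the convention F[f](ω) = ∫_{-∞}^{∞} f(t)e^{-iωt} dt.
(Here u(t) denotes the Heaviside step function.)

F(ω) = \frac{18}{\left(i \omega + 5\right)^{4}}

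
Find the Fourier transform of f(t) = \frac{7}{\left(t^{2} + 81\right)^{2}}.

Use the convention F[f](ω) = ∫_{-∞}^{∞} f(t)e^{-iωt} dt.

F(ω) = \frac{7 \pi \left(9 \left|{\omega}\right| + 1\right) e^{- 9 \left|{\omega}\right|}}{1458}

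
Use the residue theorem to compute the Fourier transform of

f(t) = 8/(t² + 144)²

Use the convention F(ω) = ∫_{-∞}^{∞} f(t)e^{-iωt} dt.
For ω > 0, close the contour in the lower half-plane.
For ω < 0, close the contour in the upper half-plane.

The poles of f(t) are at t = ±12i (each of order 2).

Let g(z) = f(z)e^{-iωz}; for large |z| the factor e^{-iωz} decays in the lower half-plane when ω > 0 and in the upper half-plane when ω < 0.

Case ω > 0 (lower half-plane, clockwise contour ⇒ F(ω) = -2πi·ΣRes):
  Res_{z = - 12 i} g(z) = \frac{i \left(12 \omega + 1\right) e^{- 12 \omega}}{864} (pole of order 2)
  F(ω) = -2πi·ΣRes = \frac{\pi \left(12 \omega + 1\right) e^{- 12 \omega}}{432}

Case ω < 0 (upper half-plane, counterclockwise contour ⇒ F(ω) = +2πi·ΣRes):
  Res_{z = 12 i} g(z) = \frac{i \left(12 \omega - 1\right) e^{12 \omega}}{864} (pole of order 2)
  F(ω) = 2πi·ΣRes = \frac{\pi \left(1 - 12 \omega\right) e^{12 \omega}}{432}

Both cases combine into a single formula in |ω|:

F(ω) = \frac{\pi \left(12 \left|{\omega}\right| + 1\right) e^{- 12 \left|{\omega}\right|}}{432}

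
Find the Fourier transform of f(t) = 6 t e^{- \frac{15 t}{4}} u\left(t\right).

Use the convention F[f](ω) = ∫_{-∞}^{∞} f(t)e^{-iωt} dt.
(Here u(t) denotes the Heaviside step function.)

F(ω) = \frac{96}{\left(4 i \omega + 15\right)^{2}}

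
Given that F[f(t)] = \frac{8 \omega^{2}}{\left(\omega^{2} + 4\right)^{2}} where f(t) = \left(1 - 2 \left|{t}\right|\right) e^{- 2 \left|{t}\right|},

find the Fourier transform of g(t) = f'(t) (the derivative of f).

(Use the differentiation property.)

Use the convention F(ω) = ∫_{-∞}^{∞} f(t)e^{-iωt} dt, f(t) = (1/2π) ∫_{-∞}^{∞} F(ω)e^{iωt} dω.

F[g](ω) = \frac{8 i \omega^{3}}{\left(\omega^{2} + 4\right)^{2}}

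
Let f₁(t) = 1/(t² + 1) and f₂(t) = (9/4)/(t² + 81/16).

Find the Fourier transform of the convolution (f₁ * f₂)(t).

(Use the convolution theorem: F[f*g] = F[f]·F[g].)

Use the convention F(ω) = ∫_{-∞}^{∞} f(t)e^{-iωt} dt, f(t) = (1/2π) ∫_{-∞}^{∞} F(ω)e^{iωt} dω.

F[f₁*f₂](ω) = \pi^{2} e^{- \frac{13 \left|{\omega}\right|}{4}}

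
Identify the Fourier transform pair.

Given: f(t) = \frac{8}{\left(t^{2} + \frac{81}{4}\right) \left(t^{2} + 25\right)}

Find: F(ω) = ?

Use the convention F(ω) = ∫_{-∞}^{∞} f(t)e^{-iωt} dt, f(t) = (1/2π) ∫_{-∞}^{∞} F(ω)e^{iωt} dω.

F(ω) = - \frac{32 \pi e^{- 5 \left|{\omega}\right|}}{95} + \frac{64 \pi e^{- \frac{9 \left|{\omega}\right|}{2}}}{171}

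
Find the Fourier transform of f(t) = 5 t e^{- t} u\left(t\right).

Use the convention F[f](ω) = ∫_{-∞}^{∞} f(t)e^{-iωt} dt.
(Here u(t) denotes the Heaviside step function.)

F(ω) = \frac{5}{\left(i \omega + 1\right)^{2}}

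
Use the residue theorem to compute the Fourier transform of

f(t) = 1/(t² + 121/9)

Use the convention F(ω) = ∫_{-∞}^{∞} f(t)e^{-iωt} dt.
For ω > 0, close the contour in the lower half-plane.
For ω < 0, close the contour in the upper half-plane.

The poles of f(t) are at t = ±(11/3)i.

Let g(z) = f(z)e^{-iωz}; for large |z| the factor e^{-iωz} decays in the lower half-plane when ω > 0 and in the upper half-plane when ω < 0.

Case ω > 0 (lower half-plane, clockwise contour ⇒ F(ω) = -2πi·ΣRes):
  Res_{z = - \frac{11 i}{3}} g(z) = \frac{3 i e^{- \frac{11 \omega}{3}}}{22}
  F(ω) = -2πi·ΣRes = \frac{3 \pi e^{- \frac{11 \omega}{3}}}{11}

Case ω < 0 (upper half-plane, counterclockwise contour ⇒ F(ω) = +2πi·ΣRes):
  Res_{z = \frac{11 i}{3}} g(z) = - \frac{3 i e^{\frac{11 \omega}{3}}}{22}
  F(ω) = 2πi·ΣRes = \frac{3 \pi e^{\frac{11 \omega}{3}}}{11}

Both cases combine into a single formula in |ω|:

F(ω) = \frac{3 \pi e^{- \frac{11 \left|{\omega}\right|}{3}}}{11}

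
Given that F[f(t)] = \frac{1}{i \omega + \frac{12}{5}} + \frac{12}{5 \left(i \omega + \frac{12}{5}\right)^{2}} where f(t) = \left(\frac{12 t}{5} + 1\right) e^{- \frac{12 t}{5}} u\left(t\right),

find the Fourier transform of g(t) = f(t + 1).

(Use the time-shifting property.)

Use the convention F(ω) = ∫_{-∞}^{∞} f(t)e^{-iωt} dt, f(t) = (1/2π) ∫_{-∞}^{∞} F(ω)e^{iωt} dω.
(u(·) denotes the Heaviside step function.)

F[g](ω) = \frac{\left(- 25 i \omega - 120\right) e^{i \omega}}{25 \omega^{2} - 120 i \omega - 144}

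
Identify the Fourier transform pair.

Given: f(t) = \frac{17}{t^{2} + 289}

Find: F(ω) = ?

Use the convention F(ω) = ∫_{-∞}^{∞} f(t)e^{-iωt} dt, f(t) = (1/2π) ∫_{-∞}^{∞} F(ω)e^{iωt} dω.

F(ω) = \pi e^{- 17 \left|{\omega}\right|}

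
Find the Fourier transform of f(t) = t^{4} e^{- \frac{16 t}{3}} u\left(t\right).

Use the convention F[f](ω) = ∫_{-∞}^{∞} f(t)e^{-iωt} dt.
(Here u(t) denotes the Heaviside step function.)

F(ω) = \frac{5832}{\left(3 i \omega + 16\right)^{5}}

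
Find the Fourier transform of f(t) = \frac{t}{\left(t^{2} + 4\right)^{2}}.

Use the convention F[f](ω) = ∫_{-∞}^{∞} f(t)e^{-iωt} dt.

F(ω) = - \frac{i \pi \omega e^{- 2 \left|{\omega}\right|}}{4}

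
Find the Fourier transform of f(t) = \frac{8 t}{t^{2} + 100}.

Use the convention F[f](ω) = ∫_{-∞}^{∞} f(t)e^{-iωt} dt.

F(ω) = - 8 i \pi e^{- 10 \left|{\omega}\right|} \operatorname{sign}{\left(\omega \right)}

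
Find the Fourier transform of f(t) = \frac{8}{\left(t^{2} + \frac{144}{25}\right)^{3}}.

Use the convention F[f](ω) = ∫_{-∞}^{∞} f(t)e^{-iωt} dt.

F(ω) = \frac{125 \pi \left(48 \omega^{2} + 60 \left|{\omega}\right| + 25\right) e^{- \frac{12 \left|{\omega}\right|}{5}}}{82944}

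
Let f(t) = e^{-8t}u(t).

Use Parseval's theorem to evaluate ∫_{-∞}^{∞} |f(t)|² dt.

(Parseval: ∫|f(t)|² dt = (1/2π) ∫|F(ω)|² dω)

∫|f(t)|² dt = \frac{1}{16}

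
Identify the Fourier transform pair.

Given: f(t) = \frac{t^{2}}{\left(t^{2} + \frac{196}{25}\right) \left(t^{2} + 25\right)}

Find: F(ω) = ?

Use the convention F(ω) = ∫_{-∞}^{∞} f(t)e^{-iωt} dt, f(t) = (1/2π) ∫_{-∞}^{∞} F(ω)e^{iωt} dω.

F(ω) = \frac{125 \pi e^{- 5 \left|{\omega}\right|}}{429} - \frac{70 \pi e^{- \frac{14 \left|{\omega}\right|}{5}}}{429}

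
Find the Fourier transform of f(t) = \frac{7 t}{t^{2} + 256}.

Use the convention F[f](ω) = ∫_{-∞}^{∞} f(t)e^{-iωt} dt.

F(ω) = - 7 i \pi e^{- 16 \left|{\omega}\right|} \operatorname{sign}{\left(\omega \right)}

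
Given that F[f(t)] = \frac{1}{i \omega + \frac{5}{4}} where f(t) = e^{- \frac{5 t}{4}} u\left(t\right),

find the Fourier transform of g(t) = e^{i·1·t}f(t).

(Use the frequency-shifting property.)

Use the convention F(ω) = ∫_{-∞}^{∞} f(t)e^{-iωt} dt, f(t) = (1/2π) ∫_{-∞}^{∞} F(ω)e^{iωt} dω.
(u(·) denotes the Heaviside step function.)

F[g](ω) = \frac{4}{4 i \left(\omega - 1\right) + 5}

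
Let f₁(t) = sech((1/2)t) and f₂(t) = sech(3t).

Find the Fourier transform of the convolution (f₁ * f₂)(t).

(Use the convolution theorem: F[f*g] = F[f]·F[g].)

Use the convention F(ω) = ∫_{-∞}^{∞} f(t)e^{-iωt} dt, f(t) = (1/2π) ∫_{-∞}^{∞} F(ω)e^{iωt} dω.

F[f₁*f₂](ω) = \frac{2 \pi^{2}}{3 \cosh{\left(\frac{\pi \omega}{6} \right)} \cosh{\left(\pi \omega \right)}}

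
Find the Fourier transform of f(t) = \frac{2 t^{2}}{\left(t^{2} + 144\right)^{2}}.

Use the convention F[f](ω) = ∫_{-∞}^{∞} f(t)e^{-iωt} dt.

F(ω) = \frac{\pi \left(1 - 12 \left|{\omega}\right|\right) e^{- 12 \left|{\omega}\right|}}{12}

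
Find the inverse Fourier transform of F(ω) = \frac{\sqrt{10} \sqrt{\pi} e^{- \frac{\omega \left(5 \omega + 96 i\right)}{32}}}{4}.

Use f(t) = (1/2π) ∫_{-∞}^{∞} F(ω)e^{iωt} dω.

f(t) = e^{- \frac{8 \left(t - 3\right)^{2}}{5}}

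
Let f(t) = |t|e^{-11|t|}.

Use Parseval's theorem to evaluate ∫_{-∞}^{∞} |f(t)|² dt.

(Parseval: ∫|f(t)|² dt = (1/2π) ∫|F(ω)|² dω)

∫|f(t)|² dt = \frac{1}{2662}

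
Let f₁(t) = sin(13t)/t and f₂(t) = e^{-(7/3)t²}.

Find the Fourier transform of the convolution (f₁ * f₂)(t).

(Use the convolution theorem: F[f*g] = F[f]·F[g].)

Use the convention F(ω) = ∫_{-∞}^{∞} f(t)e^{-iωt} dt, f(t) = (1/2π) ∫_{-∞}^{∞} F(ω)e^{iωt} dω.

F[f₁*f₂](ω) = \begin{cases} \frac{\sqrt{21} \pi^{\frac{3}{2}} e^{- \frac{3 \omega^{2}}{28}}}{7} & \text{for}\: \omega > -13 \wedge \omega < 13 \\0 & \text{otherwise} \end{cases}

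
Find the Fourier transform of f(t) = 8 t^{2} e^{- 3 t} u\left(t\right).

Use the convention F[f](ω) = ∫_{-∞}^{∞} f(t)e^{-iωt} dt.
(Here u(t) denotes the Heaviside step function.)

F(ω) = \frac{16}{\left(i \omega + 3\right)^{3}}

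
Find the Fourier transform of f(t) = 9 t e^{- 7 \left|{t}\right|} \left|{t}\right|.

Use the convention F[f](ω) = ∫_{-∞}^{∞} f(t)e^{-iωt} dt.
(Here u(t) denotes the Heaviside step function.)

F(ω) = \frac{36 i \omega \left(\omega^{2} - 147\right)}{\left(\omega^{2} + 49\right)^{3}}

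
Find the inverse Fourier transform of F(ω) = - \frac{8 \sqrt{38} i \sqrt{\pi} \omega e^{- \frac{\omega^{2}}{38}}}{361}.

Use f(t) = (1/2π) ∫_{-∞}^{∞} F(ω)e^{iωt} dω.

f(t) = 8 t e^{- \frac{19 t^{2}}{2}}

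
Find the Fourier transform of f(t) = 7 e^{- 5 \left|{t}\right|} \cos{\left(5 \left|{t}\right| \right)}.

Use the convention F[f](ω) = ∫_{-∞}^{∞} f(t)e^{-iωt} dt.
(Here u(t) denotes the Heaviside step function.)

F(ω) = \frac{70 \left(\omega^{2} + 50\right)}{\omega^{4} + 2500}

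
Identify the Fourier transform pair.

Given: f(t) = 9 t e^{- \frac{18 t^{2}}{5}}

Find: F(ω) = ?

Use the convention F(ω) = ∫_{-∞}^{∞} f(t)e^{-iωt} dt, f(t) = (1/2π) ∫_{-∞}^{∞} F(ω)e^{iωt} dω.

F(ω) = - \frac{5 \sqrt{10} i \sqrt{\pi} \omega e^{- \frac{5 \omega^{2}}{72}}}{24}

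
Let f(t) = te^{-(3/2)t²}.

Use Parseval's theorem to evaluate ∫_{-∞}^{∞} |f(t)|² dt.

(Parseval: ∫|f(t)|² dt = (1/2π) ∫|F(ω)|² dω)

∫|f(t)|² dt = \frac{\sqrt{3} \sqrt{\pi}}{18}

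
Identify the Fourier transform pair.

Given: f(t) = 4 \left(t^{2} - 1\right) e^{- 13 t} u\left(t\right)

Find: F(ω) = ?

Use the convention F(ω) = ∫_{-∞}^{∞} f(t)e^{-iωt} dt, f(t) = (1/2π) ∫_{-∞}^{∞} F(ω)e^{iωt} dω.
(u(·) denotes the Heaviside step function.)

F(ω) = \frac{4 \left(2 i \omega - \left(i \omega + 13\right)^{3} + 26\right)}{\left(i \omega + 13\right)^{4}}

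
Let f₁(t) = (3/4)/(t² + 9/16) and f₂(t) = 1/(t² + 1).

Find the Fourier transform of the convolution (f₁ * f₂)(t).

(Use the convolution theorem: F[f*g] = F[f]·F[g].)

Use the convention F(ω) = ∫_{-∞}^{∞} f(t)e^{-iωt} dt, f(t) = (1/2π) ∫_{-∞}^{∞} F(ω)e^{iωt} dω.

F[f₁*f₂](ω) = \pi^{2} e^{- \frac{7 \left|{\omega}\right|}{4}}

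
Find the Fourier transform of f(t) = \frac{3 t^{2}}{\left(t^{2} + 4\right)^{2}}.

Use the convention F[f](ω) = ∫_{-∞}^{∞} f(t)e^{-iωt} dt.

F(ω) = \frac{3 \pi \left(1 - 2 \left|{\omega}\right|\right) e^{- 2 \left|{\omega}\right|}}{4}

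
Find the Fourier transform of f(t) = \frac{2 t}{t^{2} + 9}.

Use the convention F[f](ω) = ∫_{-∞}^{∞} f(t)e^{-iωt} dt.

F(ω) = - 2 i \pi e^{- 3 \left|{\omega}\right|} \operatorname{sign}{\left(\omega \right)}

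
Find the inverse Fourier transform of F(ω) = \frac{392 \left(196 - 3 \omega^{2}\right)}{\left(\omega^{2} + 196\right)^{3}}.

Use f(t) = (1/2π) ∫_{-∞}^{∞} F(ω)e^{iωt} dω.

f(t) = 7 t^{2} e^{- 14 \left|{t}\right|}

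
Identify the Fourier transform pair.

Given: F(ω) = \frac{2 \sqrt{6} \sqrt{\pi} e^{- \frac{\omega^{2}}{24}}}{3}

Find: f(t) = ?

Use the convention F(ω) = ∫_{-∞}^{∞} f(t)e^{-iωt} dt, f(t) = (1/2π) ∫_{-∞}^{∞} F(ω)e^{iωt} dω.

f(t) = 4 e^{- 6 t^{2}}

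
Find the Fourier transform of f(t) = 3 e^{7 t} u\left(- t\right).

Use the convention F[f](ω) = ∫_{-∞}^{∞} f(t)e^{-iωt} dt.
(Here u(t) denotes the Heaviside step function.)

F(ω) = - \frac{3}{i \omega - 7}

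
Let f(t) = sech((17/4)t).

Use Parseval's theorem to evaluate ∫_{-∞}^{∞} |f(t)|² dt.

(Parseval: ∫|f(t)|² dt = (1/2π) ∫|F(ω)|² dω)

∫|f(t)|² dt = \frac{8}{17}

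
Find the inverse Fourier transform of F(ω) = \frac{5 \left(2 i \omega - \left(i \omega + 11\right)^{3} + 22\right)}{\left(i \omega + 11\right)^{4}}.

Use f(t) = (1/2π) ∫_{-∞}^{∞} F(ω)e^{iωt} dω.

f(t) = 5 \left(t^{2} - 1\right) e^{- 11 t} u\left(t\right)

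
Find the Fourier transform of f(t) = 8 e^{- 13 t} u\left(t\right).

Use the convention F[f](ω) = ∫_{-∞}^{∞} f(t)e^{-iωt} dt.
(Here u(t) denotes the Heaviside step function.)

F(ω) = \frac{8}{i \omega + 13}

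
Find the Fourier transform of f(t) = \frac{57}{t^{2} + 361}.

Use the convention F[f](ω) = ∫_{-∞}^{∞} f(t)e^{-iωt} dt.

F(ω) = 3 \pi e^{- 19 \left|{\omega}\right|}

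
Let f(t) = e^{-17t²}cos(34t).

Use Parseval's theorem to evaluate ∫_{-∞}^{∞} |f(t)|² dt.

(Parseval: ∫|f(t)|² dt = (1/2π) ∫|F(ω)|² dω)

∫|f(t)|² dt = \frac{\sqrt{34} \sqrt{\pi} \left(1 + e^{34}\right)}{68 e^{34}}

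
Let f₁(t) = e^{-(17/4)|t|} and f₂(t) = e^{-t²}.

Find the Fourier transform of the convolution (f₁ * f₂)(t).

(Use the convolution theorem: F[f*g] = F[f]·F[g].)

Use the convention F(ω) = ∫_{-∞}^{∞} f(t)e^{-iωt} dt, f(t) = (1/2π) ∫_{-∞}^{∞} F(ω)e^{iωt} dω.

F[f₁*f₂](ω) = \frac{136 \sqrt{\pi} e^{- \frac{\omega^{2}}{4}}}{16 \omega^{2} + 289}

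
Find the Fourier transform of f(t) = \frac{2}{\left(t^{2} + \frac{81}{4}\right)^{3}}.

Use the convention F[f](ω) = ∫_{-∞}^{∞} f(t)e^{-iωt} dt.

F(ω) = \frac{2 \pi \left(27 \omega^{2} + 18 \left|{\omega}\right| + 4\right) e^{- \frac{9 \left|{\omega}\right|}{2}}}{19683}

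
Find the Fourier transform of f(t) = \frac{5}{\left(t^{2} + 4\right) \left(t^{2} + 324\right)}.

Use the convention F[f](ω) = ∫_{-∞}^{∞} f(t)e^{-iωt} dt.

F(ω) = \frac{\pi \left(9 e^{16 \left|{\omega}\right|} - 1\right) e^{- 18 \left|{\omega}\right|}}{1152}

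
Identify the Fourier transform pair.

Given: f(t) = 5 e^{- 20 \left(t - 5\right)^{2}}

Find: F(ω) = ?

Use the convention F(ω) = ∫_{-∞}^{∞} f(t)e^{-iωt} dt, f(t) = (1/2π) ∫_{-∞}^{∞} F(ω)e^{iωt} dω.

F(ω) = \frac{\sqrt{5} \sqrt{\pi} e^{- \frac{\omega \left(\omega + 400 i\right)}{80}}}{2}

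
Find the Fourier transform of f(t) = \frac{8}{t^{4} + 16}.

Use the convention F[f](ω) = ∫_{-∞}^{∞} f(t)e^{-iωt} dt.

F(ω) = \pi e^{- \sqrt{2} \left|{\omega}\right|} \sin{\left(\sqrt{2} \left|{\omega}\right| + \frac{\pi}{4} \right)}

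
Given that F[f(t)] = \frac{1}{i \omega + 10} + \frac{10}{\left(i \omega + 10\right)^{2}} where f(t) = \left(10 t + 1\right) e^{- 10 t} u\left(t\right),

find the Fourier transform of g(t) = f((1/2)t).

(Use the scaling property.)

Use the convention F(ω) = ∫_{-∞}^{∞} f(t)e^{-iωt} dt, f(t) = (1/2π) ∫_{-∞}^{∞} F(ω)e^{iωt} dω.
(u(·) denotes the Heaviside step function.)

F[g](ω) = \frac{- i \omega - 10}{\omega^{2} - 10 i \omega - 25}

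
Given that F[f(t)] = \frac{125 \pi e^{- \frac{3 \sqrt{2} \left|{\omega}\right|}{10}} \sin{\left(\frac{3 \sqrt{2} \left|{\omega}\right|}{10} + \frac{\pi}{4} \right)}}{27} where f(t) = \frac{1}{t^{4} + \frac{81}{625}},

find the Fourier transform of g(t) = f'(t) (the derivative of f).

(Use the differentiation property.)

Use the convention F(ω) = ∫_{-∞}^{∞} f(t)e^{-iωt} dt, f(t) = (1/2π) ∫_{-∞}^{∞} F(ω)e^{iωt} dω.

F[g](ω) = \frac{125 i \pi \omega e^{- \frac{3 \sqrt{2} \left|{\omega}\right|}{10}} \sin{\left(\frac{3 \sqrt{2} \left|{\omega}\right|}{10} + \frac{\pi}{4} \right)}}{27}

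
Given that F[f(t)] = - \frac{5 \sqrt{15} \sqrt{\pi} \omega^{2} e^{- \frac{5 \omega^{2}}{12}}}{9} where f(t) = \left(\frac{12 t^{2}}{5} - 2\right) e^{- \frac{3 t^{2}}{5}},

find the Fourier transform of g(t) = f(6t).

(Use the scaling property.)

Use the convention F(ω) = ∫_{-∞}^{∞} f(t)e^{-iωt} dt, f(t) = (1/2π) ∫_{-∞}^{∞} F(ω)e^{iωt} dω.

F[g](ω) = - \frac{5 \sqrt{15} \sqrt{\pi} \omega^{2} e^{- \frac{5 \omega^{2}}{432}}}{1944}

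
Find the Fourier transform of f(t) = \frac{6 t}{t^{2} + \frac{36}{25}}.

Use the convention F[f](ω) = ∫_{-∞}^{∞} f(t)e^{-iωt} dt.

F(ω) = - 6 i \pi e^{- \frac{6 \left|{\omega}\right|}{5}} \operatorname{sign}{\left(\omega \right)}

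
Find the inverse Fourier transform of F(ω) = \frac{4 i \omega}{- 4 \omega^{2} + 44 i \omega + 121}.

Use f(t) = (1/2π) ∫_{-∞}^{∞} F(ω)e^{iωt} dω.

f(t) = \left(1 - \frac{11 t}{2}\right) e^{- \frac{11 t}{2}} u\left(t\right)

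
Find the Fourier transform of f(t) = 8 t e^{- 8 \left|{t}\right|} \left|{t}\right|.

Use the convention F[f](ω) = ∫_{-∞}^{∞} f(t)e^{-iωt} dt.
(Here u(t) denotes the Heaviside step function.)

F(ω) = \frac{32 i \omega \left(\omega^{2} - 192\right)}{\left(\omega^{2} + 64\right)^{3}}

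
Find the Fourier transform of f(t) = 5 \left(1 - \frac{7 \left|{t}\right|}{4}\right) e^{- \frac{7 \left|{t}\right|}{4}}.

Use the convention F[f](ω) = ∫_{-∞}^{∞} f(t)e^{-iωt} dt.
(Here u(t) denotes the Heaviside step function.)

F(ω) = \frac{8960 \omega^{2}}{\left(16 \omega^{2} + 49\right)^{2}}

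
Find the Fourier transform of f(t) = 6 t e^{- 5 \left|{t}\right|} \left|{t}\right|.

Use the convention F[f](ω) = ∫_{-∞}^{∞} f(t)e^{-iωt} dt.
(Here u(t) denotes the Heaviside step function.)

F(ω) = \frac{24 i \omega \left(\omega^{2} - 75\right)}{\left(\omega^{2} + 25\right)^{3}}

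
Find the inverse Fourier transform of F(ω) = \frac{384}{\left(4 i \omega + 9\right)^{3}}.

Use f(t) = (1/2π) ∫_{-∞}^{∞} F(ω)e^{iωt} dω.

f(t) = 3 t^{2} e^{- \frac{9 t}{4}} u\left(t\right)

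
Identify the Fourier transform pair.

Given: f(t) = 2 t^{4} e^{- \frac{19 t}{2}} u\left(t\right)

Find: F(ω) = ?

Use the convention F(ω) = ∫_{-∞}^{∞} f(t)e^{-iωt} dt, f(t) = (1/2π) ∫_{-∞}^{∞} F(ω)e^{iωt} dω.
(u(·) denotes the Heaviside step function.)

F(ω) = \frac{1536}{\left(2 i \omega + 19\right)^{5}}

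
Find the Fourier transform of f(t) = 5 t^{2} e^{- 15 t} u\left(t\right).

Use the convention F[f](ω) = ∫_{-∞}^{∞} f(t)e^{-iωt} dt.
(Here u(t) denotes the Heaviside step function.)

F(ω) = \frac{10}{\left(i \omega + 15\right)^{3}}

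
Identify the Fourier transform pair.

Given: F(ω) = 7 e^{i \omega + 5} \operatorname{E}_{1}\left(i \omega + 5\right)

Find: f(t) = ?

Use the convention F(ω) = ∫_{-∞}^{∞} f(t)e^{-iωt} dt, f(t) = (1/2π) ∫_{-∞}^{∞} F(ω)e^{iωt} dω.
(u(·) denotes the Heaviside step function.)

f(t) = \frac{7 e^{- 5 t} u\left(t\right)}{t + 1}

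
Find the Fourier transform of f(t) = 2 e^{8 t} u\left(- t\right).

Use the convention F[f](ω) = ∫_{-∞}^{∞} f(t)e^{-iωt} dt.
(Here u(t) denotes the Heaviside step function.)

F(ω) = - \frac{2}{i \omega - 8}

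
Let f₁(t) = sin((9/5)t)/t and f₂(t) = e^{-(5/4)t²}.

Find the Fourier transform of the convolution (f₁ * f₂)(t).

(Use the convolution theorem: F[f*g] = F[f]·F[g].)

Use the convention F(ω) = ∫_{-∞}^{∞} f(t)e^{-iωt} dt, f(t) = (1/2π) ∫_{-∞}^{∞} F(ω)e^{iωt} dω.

F[f₁*f₂](ω) = \begin{cases} \frac{2 \sqrt{5} \pi^{\frac{3}{2}} e^{- \frac{\omega^{2}}{5}}}{5} & \text{for}\: \omega > - \frac{9}{5} \wedge \omega < \frac{9}{5} \\0 & \text{otherwise} \end{cases}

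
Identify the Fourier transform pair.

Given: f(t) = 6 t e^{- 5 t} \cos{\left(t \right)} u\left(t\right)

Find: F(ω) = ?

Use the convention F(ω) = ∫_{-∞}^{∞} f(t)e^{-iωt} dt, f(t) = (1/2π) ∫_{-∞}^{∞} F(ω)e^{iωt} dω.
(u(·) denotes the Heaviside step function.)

F(ω) = \frac{6 \left(\left(i \omega + 5\right)^{2} - 1\right)}{\left(\left(i \omega + 5\right)^{2} + 1\right)^{2}}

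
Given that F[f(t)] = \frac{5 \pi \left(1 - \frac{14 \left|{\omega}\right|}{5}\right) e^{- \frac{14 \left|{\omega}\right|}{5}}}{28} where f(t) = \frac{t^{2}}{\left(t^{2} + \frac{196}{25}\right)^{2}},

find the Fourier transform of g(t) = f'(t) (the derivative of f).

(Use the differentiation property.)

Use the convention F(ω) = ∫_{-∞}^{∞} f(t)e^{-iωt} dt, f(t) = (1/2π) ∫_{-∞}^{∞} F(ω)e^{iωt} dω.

F[g](ω) = \frac{i \pi \omega \left(5 - 14 \left|{\omega}\right|\right) e^{- \frac{14 \left|{\omega}\right|}{5}}}{28}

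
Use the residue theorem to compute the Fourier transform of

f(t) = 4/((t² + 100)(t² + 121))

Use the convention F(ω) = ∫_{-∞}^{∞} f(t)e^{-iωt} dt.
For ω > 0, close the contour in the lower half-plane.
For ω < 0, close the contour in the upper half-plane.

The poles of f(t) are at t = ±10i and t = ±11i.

Let g(z) = f(z)e^{-iωz}; for large |z| the factor e^{-iωz} decays in the lower half-plane when ω > 0 and in the upper half-plane when ω < 0.

Case ω > 0 (lower half-plane, clockwise contour ⇒ F(ω) = -2πi·ΣRes):
  Res_{z = - 10 i} g(z) = \frac{i e^{- 10 \omega}}{105}
  Res_{z = - 11 i} g(z) = - \frac{2 i e^{- 11 \omega}}{231}
  F(ω) = -2πi·ΣRes = \frac{2 \pi \left(11 e^{\omega} - 10\right) e^{- 11 \omega}}{1155}

Case ω < 0 (upper half-plane, counterclockwise contour ⇒ F(ω) = +2πi·ΣRes):
  Res_{z = 10 i} g(z) = - \frac{i e^{10 \omega}}{105}
  Res_{z = 11 i} g(z) = \frac{2 i e^{11 \omega}}{231}
  F(ω) = 2πi·ΣRes = \frac{2 \pi \left(11 - 10 e^{\omega}\right) e^{10 \omega}}{1155}

Both cases combine into a single formula in |ω|:

F(ω) = \frac{2 \pi \left(11 e^{\left|{\omega}\right|} - 10\right) e^{- 11 \left|{\omega}\right|}}{1155}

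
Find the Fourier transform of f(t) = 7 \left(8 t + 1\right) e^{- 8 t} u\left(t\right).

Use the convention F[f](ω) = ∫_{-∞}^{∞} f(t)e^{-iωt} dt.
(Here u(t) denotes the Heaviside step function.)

F(ω) = \frac{7 \left(- i \omega - 16\right)}{\omega^{2} - 16 i \omega - 64}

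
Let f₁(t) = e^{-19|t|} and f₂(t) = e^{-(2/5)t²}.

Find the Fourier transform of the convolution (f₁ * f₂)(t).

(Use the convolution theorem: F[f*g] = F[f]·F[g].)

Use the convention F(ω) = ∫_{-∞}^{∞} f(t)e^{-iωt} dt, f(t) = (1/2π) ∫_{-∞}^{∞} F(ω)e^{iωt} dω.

F[f₁*f₂](ω) = \frac{19 \sqrt{10} \sqrt{\pi} e^{- \frac{5 \omega^{2}}{8}}}{\omega^{2} + 361}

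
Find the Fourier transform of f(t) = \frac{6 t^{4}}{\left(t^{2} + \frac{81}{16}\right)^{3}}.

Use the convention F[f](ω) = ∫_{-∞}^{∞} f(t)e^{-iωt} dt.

F(ω) = \frac{\pi \left(27 \omega^{2} - 60 \left|{\omega}\right| + 16\right) e^{- \frac{9 \left|{\omega}\right|}{4}}}{16}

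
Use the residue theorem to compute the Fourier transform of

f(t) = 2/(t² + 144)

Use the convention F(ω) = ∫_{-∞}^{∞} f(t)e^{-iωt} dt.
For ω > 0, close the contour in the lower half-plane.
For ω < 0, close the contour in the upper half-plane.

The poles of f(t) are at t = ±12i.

Let g(z) = f(z)e^{-iωz}; for large |z| the factor e^{-iωz} decays in the lower half-plane when ω > 0 and in the upper half-plane when ω < 0.

Case ω > 0 (lower half-plane, clockwise contour ⇒ F(ω) = -2πi·ΣRes):
  Res_{z = - 12 i} g(z) = \frac{i e^{- 12 \omega}}{12}
  F(ω) = -2πi·ΣRes = \frac{\pi e^{- 12 \omega}}{6}

Case ω < 0 (upper half-plane, counterclockwise contour ⇒ F(ω) = +2πi·ΣRes):
  Res_{z = 12 i} g(z) = - \frac{i e^{12 \omega}}{12}
  F(ω) = 2πi·ΣRes = \frac{\pi e^{12 \omega}}{6}

Both cases combine into a single formula in |ω|:

F(ω) = \frac{\pi e^{- 12 \left|{\omega}\right|}}{6}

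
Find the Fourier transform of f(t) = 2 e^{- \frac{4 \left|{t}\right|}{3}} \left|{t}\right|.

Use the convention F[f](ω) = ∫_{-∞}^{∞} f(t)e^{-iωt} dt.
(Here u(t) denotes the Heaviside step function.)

F(ω) = \frac{36 \left(16 - 9 \omega^{2}\right)}{\left(9 \omega^{2} + 16\right)^{2}}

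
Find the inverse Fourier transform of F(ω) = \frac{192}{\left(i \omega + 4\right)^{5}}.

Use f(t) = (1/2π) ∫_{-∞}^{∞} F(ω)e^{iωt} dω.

f(t) = 8 t^{4} e^{- 4 t} u\left(t\right)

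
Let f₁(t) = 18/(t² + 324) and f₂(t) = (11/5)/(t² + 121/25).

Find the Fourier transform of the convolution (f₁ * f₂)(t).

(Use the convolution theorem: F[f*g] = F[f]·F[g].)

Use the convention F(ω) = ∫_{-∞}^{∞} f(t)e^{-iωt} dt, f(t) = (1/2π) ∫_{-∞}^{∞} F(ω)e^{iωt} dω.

F[f₁*f₂](ω) = \pi^{2} e^{- \frac{101 \left|{\omega}\right|}{5}}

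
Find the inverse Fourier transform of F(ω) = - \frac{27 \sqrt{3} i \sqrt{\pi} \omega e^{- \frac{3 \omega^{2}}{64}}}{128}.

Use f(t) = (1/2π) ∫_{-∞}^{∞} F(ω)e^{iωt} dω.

f(t) = 9 t e^{- \frac{16 t^{2}}{3}}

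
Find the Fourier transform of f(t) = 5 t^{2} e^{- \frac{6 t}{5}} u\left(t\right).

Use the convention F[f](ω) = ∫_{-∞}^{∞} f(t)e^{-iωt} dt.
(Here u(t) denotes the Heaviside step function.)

F(ω) = \frac{1250}{\left(5 i \omega + 6\right)^{3}}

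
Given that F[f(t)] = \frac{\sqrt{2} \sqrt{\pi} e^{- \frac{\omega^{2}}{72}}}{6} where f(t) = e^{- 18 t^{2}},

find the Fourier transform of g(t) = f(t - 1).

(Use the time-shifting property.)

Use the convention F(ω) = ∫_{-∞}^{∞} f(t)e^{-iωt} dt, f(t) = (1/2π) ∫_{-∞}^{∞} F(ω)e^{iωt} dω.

F[g](ω) = \frac{\sqrt{2} \sqrt{\pi} e^{- \omega \left(\frac{\omega}{72} + i\right)}}{6}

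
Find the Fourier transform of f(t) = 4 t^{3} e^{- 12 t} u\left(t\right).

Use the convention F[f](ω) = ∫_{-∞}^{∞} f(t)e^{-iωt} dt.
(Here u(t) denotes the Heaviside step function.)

F(ω) = \frac{24}{\left(i \omega + 12\right)^{4}}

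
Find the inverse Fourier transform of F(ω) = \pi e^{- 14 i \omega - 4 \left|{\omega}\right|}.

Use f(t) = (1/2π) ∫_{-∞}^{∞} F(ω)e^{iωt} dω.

f(t) = \frac{4}{\left(t - 14\right)^{2} + 16}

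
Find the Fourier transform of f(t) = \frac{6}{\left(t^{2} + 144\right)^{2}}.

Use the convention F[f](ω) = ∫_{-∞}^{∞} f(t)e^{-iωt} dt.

F(ω) = \frac{\pi \left(12 \left|{\omega}\right| + 1\right) e^{- 12 \left|{\omega}\right|}}{576}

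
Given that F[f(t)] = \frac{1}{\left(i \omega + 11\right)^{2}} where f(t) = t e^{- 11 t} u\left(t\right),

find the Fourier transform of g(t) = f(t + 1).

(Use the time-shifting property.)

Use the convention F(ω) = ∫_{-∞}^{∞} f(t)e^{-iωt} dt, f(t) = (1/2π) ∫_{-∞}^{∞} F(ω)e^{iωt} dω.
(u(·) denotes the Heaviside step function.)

F[g](ω) = \frac{e^{i \omega}}{\left(i \omega + 11\right)^{2}}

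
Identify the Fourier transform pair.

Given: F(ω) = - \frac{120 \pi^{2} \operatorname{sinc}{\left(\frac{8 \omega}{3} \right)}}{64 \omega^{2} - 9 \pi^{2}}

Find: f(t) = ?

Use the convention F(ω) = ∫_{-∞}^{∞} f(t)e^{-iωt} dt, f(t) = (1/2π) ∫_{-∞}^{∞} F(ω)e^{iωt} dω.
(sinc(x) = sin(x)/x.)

f(t) = 5 \left(\begin{cases} \cos^{2}{\left(\frac{3 \pi t}{16} \right)} & \text{for}\: \left|{t}\right| < \frac{8}{3} \\0 & \text{otherwise} \end{cases}\right)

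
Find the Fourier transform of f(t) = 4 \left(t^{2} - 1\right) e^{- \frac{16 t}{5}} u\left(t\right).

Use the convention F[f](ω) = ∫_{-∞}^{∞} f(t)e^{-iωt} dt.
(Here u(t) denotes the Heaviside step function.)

F(ω) = \frac{20 \left(250 i \omega - \left(5 i \omega + 16\right)^{3} + 800\right)}{\left(5 i \omega + 16\right)^{4}}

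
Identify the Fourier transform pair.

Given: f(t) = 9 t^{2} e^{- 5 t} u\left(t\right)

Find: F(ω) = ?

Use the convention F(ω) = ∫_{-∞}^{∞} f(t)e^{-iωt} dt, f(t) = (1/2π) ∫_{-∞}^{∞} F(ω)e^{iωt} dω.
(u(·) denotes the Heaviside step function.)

F(ω) = \frac{18}{\left(i \omega + 5\right)^{3}}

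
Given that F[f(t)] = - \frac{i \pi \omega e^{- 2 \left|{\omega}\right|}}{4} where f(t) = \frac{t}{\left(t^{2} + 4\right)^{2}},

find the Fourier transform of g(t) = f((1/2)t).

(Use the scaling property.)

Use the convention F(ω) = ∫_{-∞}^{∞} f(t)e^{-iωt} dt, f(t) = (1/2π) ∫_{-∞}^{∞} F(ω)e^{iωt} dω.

F[g](ω) = - i \pi \omega e^{- 4 \left|{\omega}\right|}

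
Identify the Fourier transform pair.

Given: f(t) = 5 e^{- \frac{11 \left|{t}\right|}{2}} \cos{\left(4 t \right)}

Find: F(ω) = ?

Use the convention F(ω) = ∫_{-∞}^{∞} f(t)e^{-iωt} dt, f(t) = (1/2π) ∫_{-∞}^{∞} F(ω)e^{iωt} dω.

F(ω) = \frac{220 \left(4 \omega^{2} + 185\right)}{16 \omega^{4} + 456 \omega^{2} + 34225}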